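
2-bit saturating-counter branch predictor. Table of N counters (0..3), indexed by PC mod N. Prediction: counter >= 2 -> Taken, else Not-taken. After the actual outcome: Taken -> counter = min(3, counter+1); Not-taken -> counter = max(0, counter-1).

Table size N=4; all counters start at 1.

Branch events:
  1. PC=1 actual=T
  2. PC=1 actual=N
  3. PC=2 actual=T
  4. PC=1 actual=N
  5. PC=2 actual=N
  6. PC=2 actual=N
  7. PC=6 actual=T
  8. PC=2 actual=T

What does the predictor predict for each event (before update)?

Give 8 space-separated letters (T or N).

Answer: N T N N T N N N

Derivation:
Ev 1: PC=1 idx=1 pred=N actual=T -> ctr[1]=2
Ev 2: PC=1 idx=1 pred=T actual=N -> ctr[1]=1
Ev 3: PC=2 idx=2 pred=N actual=T -> ctr[2]=2
Ev 4: PC=1 idx=1 pred=N actual=N -> ctr[1]=0
Ev 5: PC=2 idx=2 pred=T actual=N -> ctr[2]=1
Ev 6: PC=2 idx=2 pred=N actual=N -> ctr[2]=0
Ev 7: PC=6 idx=2 pred=N actual=T -> ctr[2]=1
Ev 8: PC=2 idx=2 pred=N actual=T -> ctr[2]=2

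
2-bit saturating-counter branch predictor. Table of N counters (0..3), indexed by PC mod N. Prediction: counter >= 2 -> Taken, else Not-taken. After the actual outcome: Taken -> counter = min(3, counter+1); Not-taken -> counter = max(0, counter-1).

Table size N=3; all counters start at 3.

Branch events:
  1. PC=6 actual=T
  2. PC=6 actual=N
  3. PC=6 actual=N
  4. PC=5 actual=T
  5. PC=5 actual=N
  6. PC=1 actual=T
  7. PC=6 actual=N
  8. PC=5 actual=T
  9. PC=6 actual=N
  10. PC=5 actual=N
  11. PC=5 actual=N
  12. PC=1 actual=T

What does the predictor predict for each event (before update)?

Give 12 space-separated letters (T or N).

Ev 1: PC=6 idx=0 pred=T actual=T -> ctr[0]=3
Ev 2: PC=6 idx=0 pred=T actual=N -> ctr[0]=2
Ev 3: PC=6 idx=0 pred=T actual=N -> ctr[0]=1
Ev 4: PC=5 idx=2 pred=T actual=T -> ctr[2]=3
Ev 5: PC=5 idx=2 pred=T actual=N -> ctr[2]=2
Ev 6: PC=1 idx=1 pred=T actual=T -> ctr[1]=3
Ev 7: PC=6 idx=0 pred=N actual=N -> ctr[0]=0
Ev 8: PC=5 idx=2 pred=T actual=T -> ctr[2]=3
Ev 9: PC=6 idx=0 pred=N actual=N -> ctr[0]=0
Ev 10: PC=5 idx=2 pred=T actual=N -> ctr[2]=2
Ev 11: PC=5 idx=2 pred=T actual=N -> ctr[2]=1
Ev 12: PC=1 idx=1 pred=T actual=T -> ctr[1]=3

Answer: T T T T T T N T N T T T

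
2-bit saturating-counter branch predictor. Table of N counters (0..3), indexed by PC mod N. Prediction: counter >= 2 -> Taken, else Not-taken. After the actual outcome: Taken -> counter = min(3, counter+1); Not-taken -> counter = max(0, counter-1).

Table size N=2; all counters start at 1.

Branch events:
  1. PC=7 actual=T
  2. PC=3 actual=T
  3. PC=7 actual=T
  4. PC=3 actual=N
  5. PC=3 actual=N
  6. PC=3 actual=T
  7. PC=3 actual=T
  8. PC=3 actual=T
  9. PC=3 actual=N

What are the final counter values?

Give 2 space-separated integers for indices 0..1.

Answer: 1 2

Derivation:
Ev 1: PC=7 idx=1 pred=N actual=T -> ctr[1]=2
Ev 2: PC=3 idx=1 pred=T actual=T -> ctr[1]=3
Ev 3: PC=7 idx=1 pred=T actual=T -> ctr[1]=3
Ev 4: PC=3 idx=1 pred=T actual=N -> ctr[1]=2
Ev 5: PC=3 idx=1 pred=T actual=N -> ctr[1]=1
Ev 6: PC=3 idx=1 pred=N actual=T -> ctr[1]=2
Ev 7: PC=3 idx=1 pred=T actual=T -> ctr[1]=3
Ev 8: PC=3 idx=1 pred=T actual=T -> ctr[1]=3
Ev 9: PC=3 idx=1 pred=T actual=N -> ctr[1]=2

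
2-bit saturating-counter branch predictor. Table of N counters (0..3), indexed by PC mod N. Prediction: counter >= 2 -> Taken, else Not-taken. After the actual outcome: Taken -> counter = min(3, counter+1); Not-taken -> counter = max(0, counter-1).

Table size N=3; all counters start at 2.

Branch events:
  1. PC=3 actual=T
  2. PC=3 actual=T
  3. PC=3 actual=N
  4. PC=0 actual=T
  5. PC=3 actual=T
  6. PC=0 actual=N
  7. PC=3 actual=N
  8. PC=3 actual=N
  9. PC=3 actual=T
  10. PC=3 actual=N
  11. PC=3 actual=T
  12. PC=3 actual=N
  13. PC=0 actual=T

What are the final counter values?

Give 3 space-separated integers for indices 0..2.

Answer: 1 2 2

Derivation:
Ev 1: PC=3 idx=0 pred=T actual=T -> ctr[0]=3
Ev 2: PC=3 idx=0 pred=T actual=T -> ctr[0]=3
Ev 3: PC=3 idx=0 pred=T actual=N -> ctr[0]=2
Ev 4: PC=0 idx=0 pred=T actual=T -> ctr[0]=3
Ev 5: PC=3 idx=0 pred=T actual=T -> ctr[0]=3
Ev 6: PC=0 idx=0 pred=T actual=N -> ctr[0]=2
Ev 7: PC=3 idx=0 pred=T actual=N -> ctr[0]=1
Ev 8: PC=3 idx=0 pred=N actual=N -> ctr[0]=0
Ev 9: PC=3 idx=0 pred=N actual=T -> ctr[0]=1
Ev 10: PC=3 idx=0 pred=N actual=N -> ctr[0]=0
Ev 11: PC=3 idx=0 pred=N actual=T -> ctr[0]=1
Ev 12: PC=3 idx=0 pred=N actual=N -> ctr[0]=0
Ev 13: PC=0 idx=0 pred=N actual=T -> ctr[0]=1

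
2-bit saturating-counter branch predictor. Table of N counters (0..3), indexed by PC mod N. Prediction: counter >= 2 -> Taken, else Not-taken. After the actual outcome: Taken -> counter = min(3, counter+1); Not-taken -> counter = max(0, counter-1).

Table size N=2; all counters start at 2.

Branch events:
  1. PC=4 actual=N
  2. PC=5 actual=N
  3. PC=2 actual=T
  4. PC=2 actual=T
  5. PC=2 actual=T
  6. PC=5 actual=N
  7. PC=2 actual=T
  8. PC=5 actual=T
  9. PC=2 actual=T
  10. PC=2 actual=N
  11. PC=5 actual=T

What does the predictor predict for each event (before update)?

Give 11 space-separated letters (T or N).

Ev 1: PC=4 idx=0 pred=T actual=N -> ctr[0]=1
Ev 2: PC=5 idx=1 pred=T actual=N -> ctr[1]=1
Ev 3: PC=2 idx=0 pred=N actual=T -> ctr[0]=2
Ev 4: PC=2 idx=0 pred=T actual=T -> ctr[0]=3
Ev 5: PC=2 idx=0 pred=T actual=T -> ctr[0]=3
Ev 6: PC=5 idx=1 pred=N actual=N -> ctr[1]=0
Ev 7: PC=2 idx=0 pred=T actual=T -> ctr[0]=3
Ev 8: PC=5 idx=1 pred=N actual=T -> ctr[1]=1
Ev 9: PC=2 idx=0 pred=T actual=T -> ctr[0]=3
Ev 10: PC=2 idx=0 pred=T actual=N -> ctr[0]=2
Ev 11: PC=5 idx=1 pred=N actual=T -> ctr[1]=2

Answer: T T N T T N T N T T N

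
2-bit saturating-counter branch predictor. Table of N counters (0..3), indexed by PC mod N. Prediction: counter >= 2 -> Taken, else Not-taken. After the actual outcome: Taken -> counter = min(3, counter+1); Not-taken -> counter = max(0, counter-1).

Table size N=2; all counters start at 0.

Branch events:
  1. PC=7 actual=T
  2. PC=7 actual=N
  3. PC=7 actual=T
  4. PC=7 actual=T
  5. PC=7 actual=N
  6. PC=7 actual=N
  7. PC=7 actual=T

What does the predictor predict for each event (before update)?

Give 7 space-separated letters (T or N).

Answer: N N N N T N N

Derivation:
Ev 1: PC=7 idx=1 pred=N actual=T -> ctr[1]=1
Ev 2: PC=7 idx=1 pred=N actual=N -> ctr[1]=0
Ev 3: PC=7 idx=1 pred=N actual=T -> ctr[1]=1
Ev 4: PC=7 idx=1 pred=N actual=T -> ctr[1]=2
Ev 5: PC=7 idx=1 pred=T actual=N -> ctr[1]=1
Ev 6: PC=7 idx=1 pred=N actual=N -> ctr[1]=0
Ev 7: PC=7 idx=1 pred=N actual=T -> ctr[1]=1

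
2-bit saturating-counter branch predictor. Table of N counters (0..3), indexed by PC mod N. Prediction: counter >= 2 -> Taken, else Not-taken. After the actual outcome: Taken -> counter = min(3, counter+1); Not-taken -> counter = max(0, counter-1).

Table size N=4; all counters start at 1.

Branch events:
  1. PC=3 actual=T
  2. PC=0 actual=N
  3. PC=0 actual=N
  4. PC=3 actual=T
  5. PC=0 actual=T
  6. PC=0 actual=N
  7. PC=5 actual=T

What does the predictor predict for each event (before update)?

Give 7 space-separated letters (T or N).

Answer: N N N T N N N

Derivation:
Ev 1: PC=3 idx=3 pred=N actual=T -> ctr[3]=2
Ev 2: PC=0 idx=0 pred=N actual=N -> ctr[0]=0
Ev 3: PC=0 idx=0 pred=N actual=N -> ctr[0]=0
Ev 4: PC=3 idx=3 pred=T actual=T -> ctr[3]=3
Ev 5: PC=0 idx=0 pred=N actual=T -> ctr[0]=1
Ev 6: PC=0 idx=0 pred=N actual=N -> ctr[0]=0
Ev 7: PC=5 idx=1 pred=N actual=T -> ctr[1]=2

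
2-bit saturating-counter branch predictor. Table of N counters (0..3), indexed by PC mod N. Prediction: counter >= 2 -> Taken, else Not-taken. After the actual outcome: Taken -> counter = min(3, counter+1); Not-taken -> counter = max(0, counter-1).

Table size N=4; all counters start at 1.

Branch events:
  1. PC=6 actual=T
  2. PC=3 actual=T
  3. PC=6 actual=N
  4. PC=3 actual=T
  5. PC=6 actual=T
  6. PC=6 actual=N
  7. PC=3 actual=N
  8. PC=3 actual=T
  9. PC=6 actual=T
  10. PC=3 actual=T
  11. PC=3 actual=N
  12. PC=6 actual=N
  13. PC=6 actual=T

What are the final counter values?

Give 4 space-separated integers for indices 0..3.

Answer: 1 1 2 2

Derivation:
Ev 1: PC=6 idx=2 pred=N actual=T -> ctr[2]=2
Ev 2: PC=3 idx=3 pred=N actual=T -> ctr[3]=2
Ev 3: PC=6 idx=2 pred=T actual=N -> ctr[2]=1
Ev 4: PC=3 idx=3 pred=T actual=T -> ctr[3]=3
Ev 5: PC=6 idx=2 pred=N actual=T -> ctr[2]=2
Ev 6: PC=6 idx=2 pred=T actual=N -> ctr[2]=1
Ev 7: PC=3 idx=3 pred=T actual=N -> ctr[3]=2
Ev 8: PC=3 idx=3 pred=T actual=T -> ctr[3]=3
Ev 9: PC=6 idx=2 pred=N actual=T -> ctr[2]=2
Ev 10: PC=3 idx=3 pred=T actual=T -> ctr[3]=3
Ev 11: PC=3 idx=3 pred=T actual=N -> ctr[3]=2
Ev 12: PC=6 idx=2 pred=T actual=N -> ctr[2]=1
Ev 13: PC=6 idx=2 pred=N actual=T -> ctr[2]=2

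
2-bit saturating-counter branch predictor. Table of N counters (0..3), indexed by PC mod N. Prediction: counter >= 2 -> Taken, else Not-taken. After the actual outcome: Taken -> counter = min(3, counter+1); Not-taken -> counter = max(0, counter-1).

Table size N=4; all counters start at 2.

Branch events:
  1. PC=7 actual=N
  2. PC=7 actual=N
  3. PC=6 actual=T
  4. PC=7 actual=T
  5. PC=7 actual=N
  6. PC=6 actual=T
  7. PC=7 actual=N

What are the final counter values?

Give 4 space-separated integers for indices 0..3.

Answer: 2 2 3 0

Derivation:
Ev 1: PC=7 idx=3 pred=T actual=N -> ctr[3]=1
Ev 2: PC=7 idx=3 pred=N actual=N -> ctr[3]=0
Ev 3: PC=6 idx=2 pred=T actual=T -> ctr[2]=3
Ev 4: PC=7 idx=3 pred=N actual=T -> ctr[3]=1
Ev 5: PC=7 idx=3 pred=N actual=N -> ctr[3]=0
Ev 6: PC=6 idx=2 pred=T actual=T -> ctr[2]=3
Ev 7: PC=7 idx=3 pred=N actual=N -> ctr[3]=0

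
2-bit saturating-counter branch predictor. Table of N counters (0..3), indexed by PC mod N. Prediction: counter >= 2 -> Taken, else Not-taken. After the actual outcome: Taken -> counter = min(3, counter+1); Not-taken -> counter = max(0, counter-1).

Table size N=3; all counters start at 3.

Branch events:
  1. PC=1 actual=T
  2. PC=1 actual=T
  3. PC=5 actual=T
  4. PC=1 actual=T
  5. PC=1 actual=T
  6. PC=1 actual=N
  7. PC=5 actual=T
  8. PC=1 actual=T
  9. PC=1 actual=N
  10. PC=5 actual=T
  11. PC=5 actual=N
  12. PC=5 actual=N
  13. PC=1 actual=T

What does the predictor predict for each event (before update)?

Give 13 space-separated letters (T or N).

Ev 1: PC=1 idx=1 pred=T actual=T -> ctr[1]=3
Ev 2: PC=1 idx=1 pred=T actual=T -> ctr[1]=3
Ev 3: PC=5 idx=2 pred=T actual=T -> ctr[2]=3
Ev 4: PC=1 idx=1 pred=T actual=T -> ctr[1]=3
Ev 5: PC=1 idx=1 pred=T actual=T -> ctr[1]=3
Ev 6: PC=1 idx=1 pred=T actual=N -> ctr[1]=2
Ev 7: PC=5 idx=2 pred=T actual=T -> ctr[2]=3
Ev 8: PC=1 idx=1 pred=T actual=T -> ctr[1]=3
Ev 9: PC=1 idx=1 pred=T actual=N -> ctr[1]=2
Ev 10: PC=5 idx=2 pred=T actual=T -> ctr[2]=3
Ev 11: PC=5 idx=2 pred=T actual=N -> ctr[2]=2
Ev 12: PC=5 idx=2 pred=T actual=N -> ctr[2]=1
Ev 13: PC=1 idx=1 pred=T actual=T -> ctr[1]=3

Answer: T T T T T T T T T T T T T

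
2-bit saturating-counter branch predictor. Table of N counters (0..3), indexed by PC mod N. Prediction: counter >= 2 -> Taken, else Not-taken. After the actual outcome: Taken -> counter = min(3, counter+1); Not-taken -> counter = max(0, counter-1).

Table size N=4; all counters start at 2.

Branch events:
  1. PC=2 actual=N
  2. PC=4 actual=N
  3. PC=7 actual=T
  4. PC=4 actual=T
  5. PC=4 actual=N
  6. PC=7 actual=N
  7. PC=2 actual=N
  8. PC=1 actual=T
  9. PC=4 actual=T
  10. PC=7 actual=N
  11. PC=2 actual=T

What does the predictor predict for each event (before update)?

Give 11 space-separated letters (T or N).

Answer: T T T N T T N T N T N

Derivation:
Ev 1: PC=2 idx=2 pred=T actual=N -> ctr[2]=1
Ev 2: PC=4 idx=0 pred=T actual=N -> ctr[0]=1
Ev 3: PC=7 idx=3 pred=T actual=T -> ctr[3]=3
Ev 4: PC=4 idx=0 pred=N actual=T -> ctr[0]=2
Ev 5: PC=4 idx=0 pred=T actual=N -> ctr[0]=1
Ev 6: PC=7 idx=3 pred=T actual=N -> ctr[3]=2
Ev 7: PC=2 idx=2 pred=N actual=N -> ctr[2]=0
Ev 8: PC=1 idx=1 pred=T actual=T -> ctr[1]=3
Ev 9: PC=4 idx=0 pred=N actual=T -> ctr[0]=2
Ev 10: PC=7 idx=3 pred=T actual=N -> ctr[3]=1
Ev 11: PC=2 idx=2 pred=N actual=T -> ctr[2]=1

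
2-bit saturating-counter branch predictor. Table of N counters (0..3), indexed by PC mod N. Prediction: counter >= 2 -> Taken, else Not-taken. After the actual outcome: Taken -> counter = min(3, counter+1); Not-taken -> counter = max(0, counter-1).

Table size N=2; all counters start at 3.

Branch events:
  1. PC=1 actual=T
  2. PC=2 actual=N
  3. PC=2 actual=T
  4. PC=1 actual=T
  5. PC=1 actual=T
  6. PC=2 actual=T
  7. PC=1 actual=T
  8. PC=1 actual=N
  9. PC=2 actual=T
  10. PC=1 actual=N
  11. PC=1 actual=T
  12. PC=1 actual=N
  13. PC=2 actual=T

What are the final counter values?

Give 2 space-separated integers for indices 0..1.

Ev 1: PC=1 idx=1 pred=T actual=T -> ctr[1]=3
Ev 2: PC=2 idx=0 pred=T actual=N -> ctr[0]=2
Ev 3: PC=2 idx=0 pred=T actual=T -> ctr[0]=3
Ev 4: PC=1 idx=1 pred=T actual=T -> ctr[1]=3
Ev 5: PC=1 idx=1 pred=T actual=T -> ctr[1]=3
Ev 6: PC=2 idx=0 pred=T actual=T -> ctr[0]=3
Ev 7: PC=1 idx=1 pred=T actual=T -> ctr[1]=3
Ev 8: PC=1 idx=1 pred=T actual=N -> ctr[1]=2
Ev 9: PC=2 idx=0 pred=T actual=T -> ctr[0]=3
Ev 10: PC=1 idx=1 pred=T actual=N -> ctr[1]=1
Ev 11: PC=1 idx=1 pred=N actual=T -> ctr[1]=2
Ev 12: PC=1 idx=1 pred=T actual=N -> ctr[1]=1
Ev 13: PC=2 idx=0 pred=T actual=T -> ctr[0]=3

Answer: 3 1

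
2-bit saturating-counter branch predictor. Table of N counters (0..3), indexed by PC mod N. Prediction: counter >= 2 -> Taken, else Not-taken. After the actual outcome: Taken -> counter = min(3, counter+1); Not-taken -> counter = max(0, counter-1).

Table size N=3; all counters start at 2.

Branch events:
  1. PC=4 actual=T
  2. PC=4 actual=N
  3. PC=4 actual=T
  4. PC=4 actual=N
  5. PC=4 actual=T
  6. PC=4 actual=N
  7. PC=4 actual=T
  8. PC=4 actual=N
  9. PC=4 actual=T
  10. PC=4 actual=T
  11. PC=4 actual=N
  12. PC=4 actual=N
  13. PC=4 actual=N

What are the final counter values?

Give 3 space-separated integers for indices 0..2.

Answer: 2 0 2

Derivation:
Ev 1: PC=4 idx=1 pred=T actual=T -> ctr[1]=3
Ev 2: PC=4 idx=1 pred=T actual=N -> ctr[1]=2
Ev 3: PC=4 idx=1 pred=T actual=T -> ctr[1]=3
Ev 4: PC=4 idx=1 pred=T actual=N -> ctr[1]=2
Ev 5: PC=4 idx=1 pred=T actual=T -> ctr[1]=3
Ev 6: PC=4 idx=1 pred=T actual=N -> ctr[1]=2
Ev 7: PC=4 idx=1 pred=T actual=T -> ctr[1]=3
Ev 8: PC=4 idx=1 pred=T actual=N -> ctr[1]=2
Ev 9: PC=4 idx=1 pred=T actual=T -> ctr[1]=3
Ev 10: PC=4 idx=1 pred=T actual=T -> ctr[1]=3
Ev 11: PC=4 idx=1 pred=T actual=N -> ctr[1]=2
Ev 12: PC=4 idx=1 pred=T actual=N -> ctr[1]=1
Ev 13: PC=4 idx=1 pred=N actual=N -> ctr[1]=0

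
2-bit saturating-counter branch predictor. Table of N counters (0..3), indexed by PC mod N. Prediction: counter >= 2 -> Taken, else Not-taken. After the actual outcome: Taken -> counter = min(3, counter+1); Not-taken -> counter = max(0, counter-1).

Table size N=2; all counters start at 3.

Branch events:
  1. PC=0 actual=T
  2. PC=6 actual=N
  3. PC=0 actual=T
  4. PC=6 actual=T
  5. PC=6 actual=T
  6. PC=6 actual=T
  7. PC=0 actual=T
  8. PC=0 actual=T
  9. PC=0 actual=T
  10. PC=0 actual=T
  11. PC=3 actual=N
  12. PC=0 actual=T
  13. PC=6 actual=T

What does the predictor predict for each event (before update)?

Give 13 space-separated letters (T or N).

Answer: T T T T T T T T T T T T T

Derivation:
Ev 1: PC=0 idx=0 pred=T actual=T -> ctr[0]=3
Ev 2: PC=6 idx=0 pred=T actual=N -> ctr[0]=2
Ev 3: PC=0 idx=0 pred=T actual=T -> ctr[0]=3
Ev 4: PC=6 idx=0 pred=T actual=T -> ctr[0]=3
Ev 5: PC=6 idx=0 pred=T actual=T -> ctr[0]=3
Ev 6: PC=6 idx=0 pred=T actual=T -> ctr[0]=3
Ev 7: PC=0 idx=0 pred=T actual=T -> ctr[0]=3
Ev 8: PC=0 idx=0 pred=T actual=T -> ctr[0]=3
Ev 9: PC=0 idx=0 pred=T actual=T -> ctr[0]=3
Ev 10: PC=0 idx=0 pred=T actual=T -> ctr[0]=3
Ev 11: PC=3 idx=1 pred=T actual=N -> ctr[1]=2
Ev 12: PC=0 idx=0 pred=T actual=T -> ctr[0]=3
Ev 13: PC=6 idx=0 pred=T actual=T -> ctr[0]=3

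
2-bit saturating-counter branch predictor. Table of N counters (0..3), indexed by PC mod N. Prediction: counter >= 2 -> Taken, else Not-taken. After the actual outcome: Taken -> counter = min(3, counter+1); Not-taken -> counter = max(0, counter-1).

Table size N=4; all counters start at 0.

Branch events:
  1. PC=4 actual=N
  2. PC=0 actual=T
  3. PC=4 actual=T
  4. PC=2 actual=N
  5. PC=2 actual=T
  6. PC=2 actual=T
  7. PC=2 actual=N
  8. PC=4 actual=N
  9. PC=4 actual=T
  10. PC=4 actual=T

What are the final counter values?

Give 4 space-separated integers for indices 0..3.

Ev 1: PC=4 idx=0 pred=N actual=N -> ctr[0]=0
Ev 2: PC=0 idx=0 pred=N actual=T -> ctr[0]=1
Ev 3: PC=4 idx=0 pred=N actual=T -> ctr[0]=2
Ev 4: PC=2 idx=2 pred=N actual=N -> ctr[2]=0
Ev 5: PC=2 idx=2 pred=N actual=T -> ctr[2]=1
Ev 6: PC=2 idx=2 pred=N actual=T -> ctr[2]=2
Ev 7: PC=2 idx=2 pred=T actual=N -> ctr[2]=1
Ev 8: PC=4 idx=0 pred=T actual=N -> ctr[0]=1
Ev 9: PC=4 idx=0 pred=N actual=T -> ctr[0]=2
Ev 10: PC=4 idx=0 pred=T actual=T -> ctr[0]=3

Answer: 3 0 1 0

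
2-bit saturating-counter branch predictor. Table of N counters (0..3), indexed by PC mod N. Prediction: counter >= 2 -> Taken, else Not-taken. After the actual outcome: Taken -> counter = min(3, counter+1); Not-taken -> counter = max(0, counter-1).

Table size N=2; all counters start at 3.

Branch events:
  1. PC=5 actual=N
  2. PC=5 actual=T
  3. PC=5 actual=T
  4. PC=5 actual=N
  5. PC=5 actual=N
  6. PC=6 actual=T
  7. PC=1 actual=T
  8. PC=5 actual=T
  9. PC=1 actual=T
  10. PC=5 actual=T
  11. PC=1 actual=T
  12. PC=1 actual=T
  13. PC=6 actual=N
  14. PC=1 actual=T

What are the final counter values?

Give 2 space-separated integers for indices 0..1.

Ev 1: PC=5 idx=1 pred=T actual=N -> ctr[1]=2
Ev 2: PC=5 idx=1 pred=T actual=T -> ctr[1]=3
Ev 3: PC=5 idx=1 pred=T actual=T -> ctr[1]=3
Ev 4: PC=5 idx=1 pred=T actual=N -> ctr[1]=2
Ev 5: PC=5 idx=1 pred=T actual=N -> ctr[1]=1
Ev 6: PC=6 idx=0 pred=T actual=T -> ctr[0]=3
Ev 7: PC=1 idx=1 pred=N actual=T -> ctr[1]=2
Ev 8: PC=5 idx=1 pred=T actual=T -> ctr[1]=3
Ev 9: PC=1 idx=1 pred=T actual=T -> ctr[1]=3
Ev 10: PC=5 idx=1 pred=T actual=T -> ctr[1]=3
Ev 11: PC=1 idx=1 pred=T actual=T -> ctr[1]=3
Ev 12: PC=1 idx=1 pred=T actual=T -> ctr[1]=3
Ev 13: PC=6 idx=0 pred=T actual=N -> ctr[0]=2
Ev 14: PC=1 idx=1 pred=T actual=T -> ctr[1]=3

Answer: 2 3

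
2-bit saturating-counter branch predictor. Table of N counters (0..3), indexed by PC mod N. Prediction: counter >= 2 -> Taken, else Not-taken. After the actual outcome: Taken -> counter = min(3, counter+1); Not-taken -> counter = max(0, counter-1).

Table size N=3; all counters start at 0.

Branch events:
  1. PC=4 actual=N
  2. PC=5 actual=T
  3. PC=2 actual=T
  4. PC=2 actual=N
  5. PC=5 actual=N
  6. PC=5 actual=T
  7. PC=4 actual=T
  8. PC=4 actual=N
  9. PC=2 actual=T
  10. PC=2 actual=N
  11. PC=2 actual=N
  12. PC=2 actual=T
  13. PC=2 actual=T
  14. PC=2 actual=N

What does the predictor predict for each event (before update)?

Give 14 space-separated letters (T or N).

Answer: N N N T N N N N N T N N N T

Derivation:
Ev 1: PC=4 idx=1 pred=N actual=N -> ctr[1]=0
Ev 2: PC=5 idx=2 pred=N actual=T -> ctr[2]=1
Ev 3: PC=2 idx=2 pred=N actual=T -> ctr[2]=2
Ev 4: PC=2 idx=2 pred=T actual=N -> ctr[2]=1
Ev 5: PC=5 idx=2 pred=N actual=N -> ctr[2]=0
Ev 6: PC=5 idx=2 pred=N actual=T -> ctr[2]=1
Ev 7: PC=4 idx=1 pred=N actual=T -> ctr[1]=1
Ev 8: PC=4 idx=1 pred=N actual=N -> ctr[1]=0
Ev 9: PC=2 idx=2 pred=N actual=T -> ctr[2]=2
Ev 10: PC=2 idx=2 pred=T actual=N -> ctr[2]=1
Ev 11: PC=2 idx=2 pred=N actual=N -> ctr[2]=0
Ev 12: PC=2 idx=2 pred=N actual=T -> ctr[2]=1
Ev 13: PC=2 idx=2 pred=N actual=T -> ctr[2]=2
Ev 14: PC=2 idx=2 pred=T actual=N -> ctr[2]=1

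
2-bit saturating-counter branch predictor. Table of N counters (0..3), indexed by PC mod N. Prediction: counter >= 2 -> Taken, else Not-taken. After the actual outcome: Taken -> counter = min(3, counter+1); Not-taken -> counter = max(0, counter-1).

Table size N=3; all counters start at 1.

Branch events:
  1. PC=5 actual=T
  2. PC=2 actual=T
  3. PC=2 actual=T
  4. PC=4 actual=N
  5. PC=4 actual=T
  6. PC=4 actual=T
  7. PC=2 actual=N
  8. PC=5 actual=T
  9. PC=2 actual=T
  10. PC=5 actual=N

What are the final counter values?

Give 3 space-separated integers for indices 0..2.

Answer: 1 2 2

Derivation:
Ev 1: PC=5 idx=2 pred=N actual=T -> ctr[2]=2
Ev 2: PC=2 idx=2 pred=T actual=T -> ctr[2]=3
Ev 3: PC=2 idx=2 pred=T actual=T -> ctr[2]=3
Ev 4: PC=4 idx=1 pred=N actual=N -> ctr[1]=0
Ev 5: PC=4 idx=1 pred=N actual=T -> ctr[1]=1
Ev 6: PC=4 idx=1 pred=N actual=T -> ctr[1]=2
Ev 7: PC=2 idx=2 pred=T actual=N -> ctr[2]=2
Ev 8: PC=5 idx=2 pred=T actual=T -> ctr[2]=3
Ev 9: PC=2 idx=2 pred=T actual=T -> ctr[2]=3
Ev 10: PC=5 idx=2 pred=T actual=N -> ctr[2]=2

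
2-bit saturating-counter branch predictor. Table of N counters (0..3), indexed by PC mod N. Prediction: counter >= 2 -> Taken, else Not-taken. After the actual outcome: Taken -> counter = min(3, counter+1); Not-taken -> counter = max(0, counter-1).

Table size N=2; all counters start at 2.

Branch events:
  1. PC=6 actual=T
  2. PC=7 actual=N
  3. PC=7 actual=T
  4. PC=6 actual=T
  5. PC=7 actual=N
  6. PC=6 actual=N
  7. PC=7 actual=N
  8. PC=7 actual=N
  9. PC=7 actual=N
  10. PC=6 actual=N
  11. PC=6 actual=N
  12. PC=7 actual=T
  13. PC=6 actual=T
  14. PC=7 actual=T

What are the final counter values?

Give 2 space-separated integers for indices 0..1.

Answer: 1 2

Derivation:
Ev 1: PC=6 idx=0 pred=T actual=T -> ctr[0]=3
Ev 2: PC=7 idx=1 pred=T actual=N -> ctr[1]=1
Ev 3: PC=7 idx=1 pred=N actual=T -> ctr[1]=2
Ev 4: PC=6 idx=0 pred=T actual=T -> ctr[0]=3
Ev 5: PC=7 idx=1 pred=T actual=N -> ctr[1]=1
Ev 6: PC=6 idx=0 pred=T actual=N -> ctr[0]=2
Ev 7: PC=7 idx=1 pred=N actual=N -> ctr[1]=0
Ev 8: PC=7 idx=1 pred=N actual=N -> ctr[1]=0
Ev 9: PC=7 idx=1 pred=N actual=N -> ctr[1]=0
Ev 10: PC=6 idx=0 pred=T actual=N -> ctr[0]=1
Ev 11: PC=6 idx=0 pred=N actual=N -> ctr[0]=0
Ev 12: PC=7 idx=1 pred=N actual=T -> ctr[1]=1
Ev 13: PC=6 idx=0 pred=N actual=T -> ctr[0]=1
Ev 14: PC=7 idx=1 pred=N actual=T -> ctr[1]=2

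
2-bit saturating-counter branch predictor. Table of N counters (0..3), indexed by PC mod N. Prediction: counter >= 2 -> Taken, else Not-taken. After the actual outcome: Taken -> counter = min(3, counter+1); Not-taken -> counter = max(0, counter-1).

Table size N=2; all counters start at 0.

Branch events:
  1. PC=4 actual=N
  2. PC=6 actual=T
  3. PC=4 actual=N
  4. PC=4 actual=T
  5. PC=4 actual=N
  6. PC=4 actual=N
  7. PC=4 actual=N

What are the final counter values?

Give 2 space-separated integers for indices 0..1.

Answer: 0 0

Derivation:
Ev 1: PC=4 idx=0 pred=N actual=N -> ctr[0]=0
Ev 2: PC=6 idx=0 pred=N actual=T -> ctr[0]=1
Ev 3: PC=4 idx=0 pred=N actual=N -> ctr[0]=0
Ev 4: PC=4 idx=0 pred=N actual=T -> ctr[0]=1
Ev 5: PC=4 idx=0 pred=N actual=N -> ctr[0]=0
Ev 6: PC=4 idx=0 pred=N actual=N -> ctr[0]=0
Ev 7: PC=4 idx=0 pred=N actual=N -> ctr[0]=0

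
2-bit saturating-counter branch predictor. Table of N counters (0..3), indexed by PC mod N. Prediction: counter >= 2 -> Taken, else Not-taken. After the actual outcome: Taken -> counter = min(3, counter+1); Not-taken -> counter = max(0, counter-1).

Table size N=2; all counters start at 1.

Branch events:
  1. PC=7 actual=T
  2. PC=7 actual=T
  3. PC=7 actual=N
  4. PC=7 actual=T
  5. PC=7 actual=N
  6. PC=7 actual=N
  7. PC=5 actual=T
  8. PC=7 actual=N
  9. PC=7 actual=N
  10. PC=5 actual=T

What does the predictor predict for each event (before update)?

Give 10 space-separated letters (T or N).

Ev 1: PC=7 idx=1 pred=N actual=T -> ctr[1]=2
Ev 2: PC=7 idx=1 pred=T actual=T -> ctr[1]=3
Ev 3: PC=7 idx=1 pred=T actual=N -> ctr[1]=2
Ev 4: PC=7 idx=1 pred=T actual=T -> ctr[1]=3
Ev 5: PC=7 idx=1 pred=T actual=N -> ctr[1]=2
Ev 6: PC=7 idx=1 pred=T actual=N -> ctr[1]=1
Ev 7: PC=5 idx=1 pred=N actual=T -> ctr[1]=2
Ev 8: PC=7 idx=1 pred=T actual=N -> ctr[1]=1
Ev 9: PC=7 idx=1 pred=N actual=N -> ctr[1]=0
Ev 10: PC=5 idx=1 pred=N actual=T -> ctr[1]=1

Answer: N T T T T T N T N N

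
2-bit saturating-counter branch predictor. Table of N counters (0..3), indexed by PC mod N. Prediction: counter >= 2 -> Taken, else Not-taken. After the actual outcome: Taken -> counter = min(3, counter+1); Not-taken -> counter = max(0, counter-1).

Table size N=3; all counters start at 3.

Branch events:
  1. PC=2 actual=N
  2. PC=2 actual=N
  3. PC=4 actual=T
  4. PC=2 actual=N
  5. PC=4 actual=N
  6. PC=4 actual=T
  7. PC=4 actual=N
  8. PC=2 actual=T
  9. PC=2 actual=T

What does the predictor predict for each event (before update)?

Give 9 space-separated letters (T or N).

Answer: T T T N T T T N N

Derivation:
Ev 1: PC=2 idx=2 pred=T actual=N -> ctr[2]=2
Ev 2: PC=2 idx=2 pred=T actual=N -> ctr[2]=1
Ev 3: PC=4 idx=1 pred=T actual=T -> ctr[1]=3
Ev 4: PC=2 idx=2 pred=N actual=N -> ctr[2]=0
Ev 5: PC=4 idx=1 pred=T actual=N -> ctr[1]=2
Ev 6: PC=4 idx=1 pred=T actual=T -> ctr[1]=3
Ev 7: PC=4 idx=1 pred=T actual=N -> ctr[1]=2
Ev 8: PC=2 idx=2 pred=N actual=T -> ctr[2]=1
Ev 9: PC=2 idx=2 pred=N actual=T -> ctr[2]=2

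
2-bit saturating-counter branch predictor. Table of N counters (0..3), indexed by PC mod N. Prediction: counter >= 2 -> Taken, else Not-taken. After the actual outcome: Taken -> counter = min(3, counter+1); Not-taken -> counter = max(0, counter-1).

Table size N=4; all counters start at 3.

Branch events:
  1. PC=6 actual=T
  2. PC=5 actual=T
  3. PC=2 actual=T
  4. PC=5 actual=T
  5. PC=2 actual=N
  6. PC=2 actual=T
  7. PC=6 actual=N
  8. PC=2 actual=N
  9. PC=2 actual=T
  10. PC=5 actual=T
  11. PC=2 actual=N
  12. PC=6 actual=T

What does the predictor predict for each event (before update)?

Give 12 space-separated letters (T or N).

Answer: T T T T T T T T N T T N

Derivation:
Ev 1: PC=6 idx=2 pred=T actual=T -> ctr[2]=3
Ev 2: PC=5 idx=1 pred=T actual=T -> ctr[1]=3
Ev 3: PC=2 idx=2 pred=T actual=T -> ctr[2]=3
Ev 4: PC=5 idx=1 pred=T actual=T -> ctr[1]=3
Ev 5: PC=2 idx=2 pred=T actual=N -> ctr[2]=2
Ev 6: PC=2 idx=2 pred=T actual=T -> ctr[2]=3
Ev 7: PC=6 idx=2 pred=T actual=N -> ctr[2]=2
Ev 8: PC=2 idx=2 pred=T actual=N -> ctr[2]=1
Ev 9: PC=2 idx=2 pred=N actual=T -> ctr[2]=2
Ev 10: PC=5 idx=1 pred=T actual=T -> ctr[1]=3
Ev 11: PC=2 idx=2 pred=T actual=N -> ctr[2]=1
Ev 12: PC=6 idx=2 pred=N actual=T -> ctr[2]=2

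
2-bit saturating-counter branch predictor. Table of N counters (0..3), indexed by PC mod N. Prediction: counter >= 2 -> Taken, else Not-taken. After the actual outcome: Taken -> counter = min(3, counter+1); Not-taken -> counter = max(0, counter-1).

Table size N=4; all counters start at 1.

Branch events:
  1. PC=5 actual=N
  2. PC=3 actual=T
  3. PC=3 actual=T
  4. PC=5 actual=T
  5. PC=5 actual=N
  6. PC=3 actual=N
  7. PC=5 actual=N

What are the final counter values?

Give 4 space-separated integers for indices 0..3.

Ev 1: PC=5 idx=1 pred=N actual=N -> ctr[1]=0
Ev 2: PC=3 idx=3 pred=N actual=T -> ctr[3]=2
Ev 3: PC=3 idx=3 pred=T actual=T -> ctr[3]=3
Ev 4: PC=5 idx=1 pred=N actual=T -> ctr[1]=1
Ev 5: PC=5 idx=1 pred=N actual=N -> ctr[1]=0
Ev 6: PC=3 idx=3 pred=T actual=N -> ctr[3]=2
Ev 7: PC=5 idx=1 pred=N actual=N -> ctr[1]=0

Answer: 1 0 1 2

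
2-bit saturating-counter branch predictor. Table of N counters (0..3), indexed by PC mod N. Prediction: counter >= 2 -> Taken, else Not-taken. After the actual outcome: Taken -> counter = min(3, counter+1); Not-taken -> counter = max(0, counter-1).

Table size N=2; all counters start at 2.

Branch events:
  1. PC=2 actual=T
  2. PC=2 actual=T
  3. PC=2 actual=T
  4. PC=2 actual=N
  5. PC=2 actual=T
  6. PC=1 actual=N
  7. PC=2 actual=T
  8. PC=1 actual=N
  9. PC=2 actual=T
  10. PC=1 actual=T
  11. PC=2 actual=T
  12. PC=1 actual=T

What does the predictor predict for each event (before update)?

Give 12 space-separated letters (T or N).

Ev 1: PC=2 idx=0 pred=T actual=T -> ctr[0]=3
Ev 2: PC=2 idx=0 pred=T actual=T -> ctr[0]=3
Ev 3: PC=2 idx=0 pred=T actual=T -> ctr[0]=3
Ev 4: PC=2 idx=0 pred=T actual=N -> ctr[0]=2
Ev 5: PC=2 idx=0 pred=T actual=T -> ctr[0]=3
Ev 6: PC=1 idx=1 pred=T actual=N -> ctr[1]=1
Ev 7: PC=2 idx=0 pred=T actual=T -> ctr[0]=3
Ev 8: PC=1 idx=1 pred=N actual=N -> ctr[1]=0
Ev 9: PC=2 idx=0 pred=T actual=T -> ctr[0]=3
Ev 10: PC=1 idx=1 pred=N actual=T -> ctr[1]=1
Ev 11: PC=2 idx=0 pred=T actual=T -> ctr[0]=3
Ev 12: PC=1 idx=1 pred=N actual=T -> ctr[1]=2

Answer: T T T T T T T N T N T N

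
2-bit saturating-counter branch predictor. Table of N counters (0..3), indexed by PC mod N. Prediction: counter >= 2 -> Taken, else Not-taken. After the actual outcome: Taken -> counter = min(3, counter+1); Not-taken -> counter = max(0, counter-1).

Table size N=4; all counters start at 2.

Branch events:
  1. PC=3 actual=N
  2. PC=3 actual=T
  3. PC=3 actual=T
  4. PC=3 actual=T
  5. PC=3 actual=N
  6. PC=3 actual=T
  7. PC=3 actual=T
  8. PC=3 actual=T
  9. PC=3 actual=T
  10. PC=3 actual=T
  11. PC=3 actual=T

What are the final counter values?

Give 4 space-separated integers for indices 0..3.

Ev 1: PC=3 idx=3 pred=T actual=N -> ctr[3]=1
Ev 2: PC=3 idx=3 pred=N actual=T -> ctr[3]=2
Ev 3: PC=3 idx=3 pred=T actual=T -> ctr[3]=3
Ev 4: PC=3 idx=3 pred=T actual=T -> ctr[3]=3
Ev 5: PC=3 idx=3 pred=T actual=N -> ctr[3]=2
Ev 6: PC=3 idx=3 pred=T actual=T -> ctr[3]=3
Ev 7: PC=3 idx=3 pred=T actual=T -> ctr[3]=3
Ev 8: PC=3 idx=3 pred=T actual=T -> ctr[3]=3
Ev 9: PC=3 idx=3 pred=T actual=T -> ctr[3]=3
Ev 10: PC=3 idx=3 pred=T actual=T -> ctr[3]=3
Ev 11: PC=3 idx=3 pred=T actual=T -> ctr[3]=3

Answer: 2 2 2 3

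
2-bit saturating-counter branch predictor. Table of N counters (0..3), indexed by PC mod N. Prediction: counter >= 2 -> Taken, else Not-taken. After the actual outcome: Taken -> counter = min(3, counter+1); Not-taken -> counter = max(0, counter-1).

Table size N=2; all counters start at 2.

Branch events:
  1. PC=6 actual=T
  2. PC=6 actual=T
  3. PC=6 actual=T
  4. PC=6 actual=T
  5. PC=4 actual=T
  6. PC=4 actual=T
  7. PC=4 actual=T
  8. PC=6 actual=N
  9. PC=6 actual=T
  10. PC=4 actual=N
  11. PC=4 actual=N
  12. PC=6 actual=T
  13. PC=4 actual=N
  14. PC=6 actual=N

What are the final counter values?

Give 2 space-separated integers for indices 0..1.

Answer: 0 2

Derivation:
Ev 1: PC=6 idx=0 pred=T actual=T -> ctr[0]=3
Ev 2: PC=6 idx=0 pred=T actual=T -> ctr[0]=3
Ev 3: PC=6 idx=0 pred=T actual=T -> ctr[0]=3
Ev 4: PC=6 idx=0 pred=T actual=T -> ctr[0]=3
Ev 5: PC=4 idx=0 pred=T actual=T -> ctr[0]=3
Ev 6: PC=4 idx=0 pred=T actual=T -> ctr[0]=3
Ev 7: PC=4 idx=0 pred=T actual=T -> ctr[0]=3
Ev 8: PC=6 idx=0 pred=T actual=N -> ctr[0]=2
Ev 9: PC=6 idx=0 pred=T actual=T -> ctr[0]=3
Ev 10: PC=4 idx=0 pred=T actual=N -> ctr[0]=2
Ev 11: PC=4 idx=0 pred=T actual=N -> ctr[0]=1
Ev 12: PC=6 idx=0 pred=N actual=T -> ctr[0]=2
Ev 13: PC=4 idx=0 pred=T actual=N -> ctr[0]=1
Ev 14: PC=6 idx=0 pred=N actual=N -> ctr[0]=0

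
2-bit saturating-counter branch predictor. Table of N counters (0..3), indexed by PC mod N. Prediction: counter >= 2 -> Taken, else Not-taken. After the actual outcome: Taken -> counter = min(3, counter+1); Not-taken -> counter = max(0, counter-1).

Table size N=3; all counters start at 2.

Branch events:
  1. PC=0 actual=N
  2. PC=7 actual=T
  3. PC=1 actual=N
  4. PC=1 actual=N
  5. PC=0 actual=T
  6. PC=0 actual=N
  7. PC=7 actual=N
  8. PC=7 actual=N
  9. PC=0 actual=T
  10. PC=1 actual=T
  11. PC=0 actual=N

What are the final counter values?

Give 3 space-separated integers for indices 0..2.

Ev 1: PC=0 idx=0 pred=T actual=N -> ctr[0]=1
Ev 2: PC=7 idx=1 pred=T actual=T -> ctr[1]=3
Ev 3: PC=1 idx=1 pred=T actual=N -> ctr[1]=2
Ev 4: PC=1 idx=1 pred=T actual=N -> ctr[1]=1
Ev 5: PC=0 idx=0 pred=N actual=T -> ctr[0]=2
Ev 6: PC=0 idx=0 pred=T actual=N -> ctr[0]=1
Ev 7: PC=7 idx=1 pred=N actual=N -> ctr[1]=0
Ev 8: PC=7 idx=1 pred=N actual=N -> ctr[1]=0
Ev 9: PC=0 idx=0 pred=N actual=T -> ctr[0]=2
Ev 10: PC=1 idx=1 pred=N actual=T -> ctr[1]=1
Ev 11: PC=0 idx=0 pred=T actual=N -> ctr[0]=1

Answer: 1 1 2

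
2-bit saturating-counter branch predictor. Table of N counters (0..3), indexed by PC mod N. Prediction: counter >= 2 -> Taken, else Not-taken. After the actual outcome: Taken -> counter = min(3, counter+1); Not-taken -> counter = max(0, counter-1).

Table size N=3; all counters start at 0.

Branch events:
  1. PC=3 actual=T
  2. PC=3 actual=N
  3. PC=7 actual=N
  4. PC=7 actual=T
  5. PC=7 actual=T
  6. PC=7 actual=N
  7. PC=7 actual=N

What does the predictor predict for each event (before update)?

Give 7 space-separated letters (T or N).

Ev 1: PC=3 idx=0 pred=N actual=T -> ctr[0]=1
Ev 2: PC=3 idx=0 pred=N actual=N -> ctr[0]=0
Ev 3: PC=7 idx=1 pred=N actual=N -> ctr[1]=0
Ev 4: PC=7 idx=1 pred=N actual=T -> ctr[1]=1
Ev 5: PC=7 idx=1 pred=N actual=T -> ctr[1]=2
Ev 6: PC=7 idx=1 pred=T actual=N -> ctr[1]=1
Ev 7: PC=7 idx=1 pred=N actual=N -> ctr[1]=0

Answer: N N N N N T N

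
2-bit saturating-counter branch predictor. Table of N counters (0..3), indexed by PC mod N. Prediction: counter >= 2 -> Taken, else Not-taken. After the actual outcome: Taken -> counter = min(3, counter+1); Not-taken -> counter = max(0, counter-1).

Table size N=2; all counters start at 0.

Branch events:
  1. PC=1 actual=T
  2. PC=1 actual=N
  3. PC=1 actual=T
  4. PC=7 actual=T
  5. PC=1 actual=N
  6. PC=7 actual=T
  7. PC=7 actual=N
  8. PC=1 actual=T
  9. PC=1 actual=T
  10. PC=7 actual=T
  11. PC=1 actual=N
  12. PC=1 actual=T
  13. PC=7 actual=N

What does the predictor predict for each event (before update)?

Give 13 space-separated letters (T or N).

Answer: N N N N T N T N T T T T T

Derivation:
Ev 1: PC=1 idx=1 pred=N actual=T -> ctr[1]=1
Ev 2: PC=1 idx=1 pred=N actual=N -> ctr[1]=0
Ev 3: PC=1 idx=1 pred=N actual=T -> ctr[1]=1
Ev 4: PC=7 idx=1 pred=N actual=T -> ctr[1]=2
Ev 5: PC=1 idx=1 pred=T actual=N -> ctr[1]=1
Ev 6: PC=7 idx=1 pred=N actual=T -> ctr[1]=2
Ev 7: PC=7 idx=1 pred=T actual=N -> ctr[1]=1
Ev 8: PC=1 idx=1 pred=N actual=T -> ctr[1]=2
Ev 9: PC=1 idx=1 pred=T actual=T -> ctr[1]=3
Ev 10: PC=7 idx=1 pred=T actual=T -> ctr[1]=3
Ev 11: PC=1 idx=1 pred=T actual=N -> ctr[1]=2
Ev 12: PC=1 idx=1 pred=T actual=T -> ctr[1]=3
Ev 13: PC=7 idx=1 pred=T actual=N -> ctr[1]=2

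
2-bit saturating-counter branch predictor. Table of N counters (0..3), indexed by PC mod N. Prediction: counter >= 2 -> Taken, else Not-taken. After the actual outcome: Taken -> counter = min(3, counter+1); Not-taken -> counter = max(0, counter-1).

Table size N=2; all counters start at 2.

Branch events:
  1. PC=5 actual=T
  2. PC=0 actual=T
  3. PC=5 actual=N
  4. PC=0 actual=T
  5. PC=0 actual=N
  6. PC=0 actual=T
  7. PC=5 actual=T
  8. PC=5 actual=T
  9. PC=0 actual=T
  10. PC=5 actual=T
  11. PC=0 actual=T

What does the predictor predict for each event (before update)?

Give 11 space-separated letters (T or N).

Ev 1: PC=5 idx=1 pred=T actual=T -> ctr[1]=3
Ev 2: PC=0 idx=0 pred=T actual=T -> ctr[0]=3
Ev 3: PC=5 idx=1 pred=T actual=N -> ctr[1]=2
Ev 4: PC=0 idx=0 pred=T actual=T -> ctr[0]=3
Ev 5: PC=0 idx=0 pred=T actual=N -> ctr[0]=2
Ev 6: PC=0 idx=0 pred=T actual=T -> ctr[0]=3
Ev 7: PC=5 idx=1 pred=T actual=T -> ctr[1]=3
Ev 8: PC=5 idx=1 pred=T actual=T -> ctr[1]=3
Ev 9: PC=0 idx=0 pred=T actual=T -> ctr[0]=3
Ev 10: PC=5 idx=1 pred=T actual=T -> ctr[1]=3
Ev 11: PC=0 idx=0 pred=T actual=T -> ctr[0]=3

Answer: T T T T T T T T T T T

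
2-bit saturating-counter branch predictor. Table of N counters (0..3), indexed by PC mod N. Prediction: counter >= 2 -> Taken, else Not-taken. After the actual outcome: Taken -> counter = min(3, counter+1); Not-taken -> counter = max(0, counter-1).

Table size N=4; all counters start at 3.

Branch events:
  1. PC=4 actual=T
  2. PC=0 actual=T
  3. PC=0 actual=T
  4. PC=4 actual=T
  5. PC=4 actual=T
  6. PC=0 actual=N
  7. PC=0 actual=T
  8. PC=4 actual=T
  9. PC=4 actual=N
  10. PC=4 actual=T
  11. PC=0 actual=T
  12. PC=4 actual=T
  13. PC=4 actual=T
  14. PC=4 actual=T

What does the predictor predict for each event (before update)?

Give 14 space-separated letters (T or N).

Answer: T T T T T T T T T T T T T T

Derivation:
Ev 1: PC=4 idx=0 pred=T actual=T -> ctr[0]=3
Ev 2: PC=0 idx=0 pred=T actual=T -> ctr[0]=3
Ev 3: PC=0 idx=0 pred=T actual=T -> ctr[0]=3
Ev 4: PC=4 idx=0 pred=T actual=T -> ctr[0]=3
Ev 5: PC=4 idx=0 pred=T actual=T -> ctr[0]=3
Ev 6: PC=0 idx=0 pred=T actual=N -> ctr[0]=2
Ev 7: PC=0 idx=0 pred=T actual=T -> ctr[0]=3
Ev 8: PC=4 idx=0 pred=T actual=T -> ctr[0]=3
Ev 9: PC=4 idx=0 pred=T actual=N -> ctr[0]=2
Ev 10: PC=4 idx=0 pred=T actual=T -> ctr[0]=3
Ev 11: PC=0 idx=0 pred=T actual=T -> ctr[0]=3
Ev 12: PC=4 idx=0 pred=T actual=T -> ctr[0]=3
Ev 13: PC=4 idx=0 pred=T actual=T -> ctr[0]=3
Ev 14: PC=4 idx=0 pred=T actual=T -> ctr[0]=3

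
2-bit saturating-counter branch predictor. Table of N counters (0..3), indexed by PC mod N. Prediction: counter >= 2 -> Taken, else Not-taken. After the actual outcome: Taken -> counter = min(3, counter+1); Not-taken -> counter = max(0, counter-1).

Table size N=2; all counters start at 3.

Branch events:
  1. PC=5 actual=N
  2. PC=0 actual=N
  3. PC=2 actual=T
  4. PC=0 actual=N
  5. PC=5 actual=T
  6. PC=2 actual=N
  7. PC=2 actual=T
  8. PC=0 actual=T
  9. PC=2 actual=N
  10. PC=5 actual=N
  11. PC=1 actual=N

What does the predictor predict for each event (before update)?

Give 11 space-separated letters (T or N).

Answer: T T T T T T N T T T T

Derivation:
Ev 1: PC=5 idx=1 pred=T actual=N -> ctr[1]=2
Ev 2: PC=0 idx=0 pred=T actual=N -> ctr[0]=2
Ev 3: PC=2 idx=0 pred=T actual=T -> ctr[0]=3
Ev 4: PC=0 idx=0 pred=T actual=N -> ctr[0]=2
Ev 5: PC=5 idx=1 pred=T actual=T -> ctr[1]=3
Ev 6: PC=2 idx=0 pred=T actual=N -> ctr[0]=1
Ev 7: PC=2 idx=0 pred=N actual=T -> ctr[0]=2
Ev 8: PC=0 idx=0 pred=T actual=T -> ctr[0]=3
Ev 9: PC=2 idx=0 pred=T actual=N -> ctr[0]=2
Ev 10: PC=5 idx=1 pred=T actual=N -> ctr[1]=2
Ev 11: PC=1 idx=1 pred=T actual=N -> ctr[1]=1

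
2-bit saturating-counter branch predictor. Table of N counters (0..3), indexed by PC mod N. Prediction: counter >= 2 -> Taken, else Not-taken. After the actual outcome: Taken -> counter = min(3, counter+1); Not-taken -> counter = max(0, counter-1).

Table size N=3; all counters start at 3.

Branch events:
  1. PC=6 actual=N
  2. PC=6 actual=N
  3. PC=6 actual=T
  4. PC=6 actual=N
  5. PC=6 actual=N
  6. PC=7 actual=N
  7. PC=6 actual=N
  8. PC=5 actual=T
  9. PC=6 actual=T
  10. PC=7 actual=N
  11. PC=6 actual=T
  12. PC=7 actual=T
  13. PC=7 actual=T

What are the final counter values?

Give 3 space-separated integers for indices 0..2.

Answer: 2 3 3

Derivation:
Ev 1: PC=6 idx=0 pred=T actual=N -> ctr[0]=2
Ev 2: PC=6 idx=0 pred=T actual=N -> ctr[0]=1
Ev 3: PC=6 idx=0 pred=N actual=T -> ctr[0]=2
Ev 4: PC=6 idx=0 pred=T actual=N -> ctr[0]=1
Ev 5: PC=6 idx=0 pred=N actual=N -> ctr[0]=0
Ev 6: PC=7 idx=1 pred=T actual=N -> ctr[1]=2
Ev 7: PC=6 idx=0 pred=N actual=N -> ctr[0]=0
Ev 8: PC=5 idx=2 pred=T actual=T -> ctr[2]=3
Ev 9: PC=6 idx=0 pred=N actual=T -> ctr[0]=1
Ev 10: PC=7 idx=1 pred=T actual=N -> ctr[1]=1
Ev 11: PC=6 idx=0 pred=N actual=T -> ctr[0]=2
Ev 12: PC=7 idx=1 pred=N actual=T -> ctr[1]=2
Ev 13: PC=7 idx=1 pred=T actual=T -> ctr[1]=3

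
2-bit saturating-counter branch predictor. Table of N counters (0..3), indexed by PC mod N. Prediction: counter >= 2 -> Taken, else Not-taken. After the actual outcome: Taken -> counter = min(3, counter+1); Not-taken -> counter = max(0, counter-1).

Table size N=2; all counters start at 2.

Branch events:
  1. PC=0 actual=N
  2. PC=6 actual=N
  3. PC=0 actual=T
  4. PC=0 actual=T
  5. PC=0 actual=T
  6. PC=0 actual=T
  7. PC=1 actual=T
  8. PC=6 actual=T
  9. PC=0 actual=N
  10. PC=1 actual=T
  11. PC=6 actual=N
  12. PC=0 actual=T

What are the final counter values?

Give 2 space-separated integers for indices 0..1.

Ev 1: PC=0 idx=0 pred=T actual=N -> ctr[0]=1
Ev 2: PC=6 idx=0 pred=N actual=N -> ctr[0]=0
Ev 3: PC=0 idx=0 pred=N actual=T -> ctr[0]=1
Ev 4: PC=0 idx=0 pred=N actual=T -> ctr[0]=2
Ev 5: PC=0 idx=0 pred=T actual=T -> ctr[0]=3
Ev 6: PC=0 idx=0 pred=T actual=T -> ctr[0]=3
Ev 7: PC=1 idx=1 pred=T actual=T -> ctr[1]=3
Ev 8: PC=6 idx=0 pred=T actual=T -> ctr[0]=3
Ev 9: PC=0 idx=0 pred=T actual=N -> ctr[0]=2
Ev 10: PC=1 idx=1 pred=T actual=T -> ctr[1]=3
Ev 11: PC=6 idx=0 pred=T actual=N -> ctr[0]=1
Ev 12: PC=0 idx=0 pred=N actual=T -> ctr[0]=2

Answer: 2 3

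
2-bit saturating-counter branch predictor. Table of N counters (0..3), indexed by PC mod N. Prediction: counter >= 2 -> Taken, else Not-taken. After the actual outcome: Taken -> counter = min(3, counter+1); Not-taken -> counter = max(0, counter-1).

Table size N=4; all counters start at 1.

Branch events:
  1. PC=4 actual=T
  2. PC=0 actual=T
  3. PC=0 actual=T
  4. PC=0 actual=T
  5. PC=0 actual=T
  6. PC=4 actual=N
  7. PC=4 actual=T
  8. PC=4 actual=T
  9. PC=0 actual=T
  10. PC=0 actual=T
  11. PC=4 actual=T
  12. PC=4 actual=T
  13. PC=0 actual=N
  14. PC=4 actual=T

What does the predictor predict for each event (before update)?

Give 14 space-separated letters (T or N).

Answer: N T T T T T T T T T T T T T

Derivation:
Ev 1: PC=4 idx=0 pred=N actual=T -> ctr[0]=2
Ev 2: PC=0 idx=0 pred=T actual=T -> ctr[0]=3
Ev 3: PC=0 idx=0 pred=T actual=T -> ctr[0]=3
Ev 4: PC=0 idx=0 pred=T actual=T -> ctr[0]=3
Ev 5: PC=0 idx=0 pred=T actual=T -> ctr[0]=3
Ev 6: PC=4 idx=0 pred=T actual=N -> ctr[0]=2
Ev 7: PC=4 idx=0 pred=T actual=T -> ctr[0]=3
Ev 8: PC=4 idx=0 pred=T actual=T -> ctr[0]=3
Ev 9: PC=0 idx=0 pred=T actual=T -> ctr[0]=3
Ev 10: PC=0 idx=0 pred=T actual=T -> ctr[0]=3
Ev 11: PC=4 idx=0 pred=T actual=T -> ctr[0]=3
Ev 12: PC=4 idx=0 pred=T actual=T -> ctr[0]=3
Ev 13: PC=0 idx=0 pred=T actual=N -> ctr[0]=2
Ev 14: PC=4 idx=0 pred=T actual=T -> ctr[0]=3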